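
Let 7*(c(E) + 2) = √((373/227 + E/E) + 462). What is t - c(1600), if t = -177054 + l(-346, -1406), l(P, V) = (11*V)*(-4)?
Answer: -115188 - √23942598/1589 ≈ -1.1519e+5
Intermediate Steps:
l(P, V) = -44*V
c(E) = -2 + √23942598/1589 (c(E) = -2 + √((373/227 + E/E) + 462)/7 = -2 + √((373*(1/227) + 1) + 462)/7 = -2 + √((373/227 + 1) + 462)/7 = -2 + √(600/227 + 462)/7 = -2 + √(105474/227)/7 = -2 + (√23942598/227)/7 = -2 + √23942598/1589)
t = -115190 (t = -177054 - 44*(-1406) = -177054 + 61864 = -115190)
t - c(1600) = -115190 - (-2 + √23942598/1589) = -115190 + (2 - √23942598/1589) = -115188 - √23942598/1589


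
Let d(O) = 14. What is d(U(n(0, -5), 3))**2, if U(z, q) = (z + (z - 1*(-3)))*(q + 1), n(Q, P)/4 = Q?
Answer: 196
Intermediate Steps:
n(Q, P) = 4*Q
U(z, q) = (1 + q)*(3 + 2*z) (U(z, q) = (z + (z + 3))*(1 + q) = (z + (3 + z))*(1 + q) = (3 + 2*z)*(1 + q) = (1 + q)*(3 + 2*z))
d(U(n(0, -5), 3))**2 = 14**2 = 196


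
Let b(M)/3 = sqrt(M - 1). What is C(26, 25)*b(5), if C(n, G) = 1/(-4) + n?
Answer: 309/2 ≈ 154.50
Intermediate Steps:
b(M) = 3*sqrt(-1 + M) (b(M) = 3*sqrt(M - 1) = 3*sqrt(-1 + M))
C(n, G) = -1/4 + n
C(26, 25)*b(5) = (-1/4 + 26)*(3*sqrt(-1 + 5)) = 103*(3*sqrt(4))/4 = 103*(3*2)/4 = (103/4)*6 = 309/2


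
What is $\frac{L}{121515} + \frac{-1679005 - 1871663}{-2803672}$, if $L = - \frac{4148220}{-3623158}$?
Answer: $\frac{13027144056795025}{10286393237457722} \approx 1.2664$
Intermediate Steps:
$L = \frac{2074110}{1811579}$ ($L = \left(-4148220\right) \left(- \frac{1}{3623158}\right) = \frac{2074110}{1811579} \approx 1.1449$)
$\frac{L}{121515} + \frac{-1679005 - 1871663}{-2803672} = \frac{2074110}{1811579 \cdot 121515} + \frac{-1679005 - 1871663}{-2803672} = \frac{2074110}{1811579} \cdot \frac{1}{121515} + \left(-1679005 - 1871663\right) \left(- \frac{1}{2803672}\right) = \frac{138274}{14675601479} - - \frac{887667}{700918} = \frac{138274}{14675601479} + \frac{887667}{700918} = \frac{13027144056795025}{10286393237457722}$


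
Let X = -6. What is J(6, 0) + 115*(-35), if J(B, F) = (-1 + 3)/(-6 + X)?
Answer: -24151/6 ≈ -4025.2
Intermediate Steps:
J(B, F) = -⅙ (J(B, F) = (-1 + 3)/(-6 - 6) = 2/(-12) = 2*(-1/12) = -⅙)
J(6, 0) + 115*(-35) = -⅙ + 115*(-35) = -⅙ - 4025 = -24151/6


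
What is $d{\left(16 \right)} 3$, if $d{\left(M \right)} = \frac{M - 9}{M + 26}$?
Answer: $\frac{1}{2} \approx 0.5$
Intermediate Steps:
$d{\left(M \right)} = \frac{-9 + M}{26 + M}$
$d{\left(16 \right)} 3 = \frac{-9 + 16}{26 + 16} \cdot 3 = \frac{1}{42} \cdot 7 \cdot 3 = \frac{1}{6} \cdot 3 = \frac{1}{2}$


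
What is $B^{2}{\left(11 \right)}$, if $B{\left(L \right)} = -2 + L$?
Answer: $81$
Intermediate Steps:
$B^{2}{\left(11 \right)} = \left(-2 + 11\right)^{2} = 9^{2} = 81$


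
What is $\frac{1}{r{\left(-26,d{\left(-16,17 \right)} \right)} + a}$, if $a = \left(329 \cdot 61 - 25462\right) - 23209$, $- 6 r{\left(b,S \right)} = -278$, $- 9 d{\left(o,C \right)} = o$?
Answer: $- \frac{3}{85667} \approx -3.5019 \cdot 10^{-5}$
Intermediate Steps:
$d{\left(o,C \right)} = - \frac{o}{9}$
$r{\left(b,S \right)} = \frac{139}{3}$ ($r{\left(b,S \right)} = \left(- \frac{1}{6}\right) \left(-278\right) = \frac{139}{3}$)
$a = -28602$ ($a = \left(20069 - 25462\right) - 23209 = -5393 - 23209 = -28602$)
$\frac{1}{r{\left(-26,d{\left(-16,17 \right)} \right)} + a} = \frac{1}{\frac{139}{3} - 28602} = \frac{1}{- \frac{85667}{3}} = - \frac{3}{85667}$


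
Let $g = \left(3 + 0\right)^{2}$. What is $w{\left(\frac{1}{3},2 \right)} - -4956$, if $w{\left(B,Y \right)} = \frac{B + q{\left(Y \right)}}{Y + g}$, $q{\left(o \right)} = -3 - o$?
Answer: $\frac{163534}{33} \approx 4955.6$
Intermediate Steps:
$g = 9$ ($g = 3^{2} = 9$)
$w{\left(B,Y \right)} = \frac{-3 + B - Y}{9 + Y}$ ($w{\left(B,Y \right)} = \frac{B - \left(3 + Y\right)}{Y + 9} = \frac{-3 + B - Y}{9 + Y}$)
$w{\left(\frac{1}{3},2 \right)} - -4956 = \frac{-3 + \frac{1}{3} - 2}{9 + 2} - -4956 = \frac{-3 + \frac{1}{3} - 2}{11} + 4956 = \frac{1}{11} \left(- \frac{14}{3}\right) + 4956 = - \frac{14}{33} + 4956 = \frac{163534}{33}$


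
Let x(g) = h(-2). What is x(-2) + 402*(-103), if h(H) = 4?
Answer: -41402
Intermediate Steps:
x(g) = 4
x(-2) + 402*(-103) = 4 + 402*(-103) = 4 - 41406 = -41402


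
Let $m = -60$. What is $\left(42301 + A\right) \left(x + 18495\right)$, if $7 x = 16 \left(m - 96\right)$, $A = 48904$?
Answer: $\frac{11580207645}{7} \approx 1.6543 \cdot 10^{9}$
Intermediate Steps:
$x = - \frac{2496}{7}$ ($x = \frac{16 \left(-60 - 96\right)}{7} = \frac{16 \left(-156\right)}{7} = \frac{1}{7} \left(-2496\right) = - \frac{2496}{7} \approx -356.57$)
$\left(42301 + A\right) \left(x + 18495\right) = \left(42301 + 48904\right) \left(- \frac{2496}{7} + 18495\right) = 91205 \cdot \frac{126969}{7} = \frac{11580207645}{7}$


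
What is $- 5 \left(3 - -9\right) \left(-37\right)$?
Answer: $2220$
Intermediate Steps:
$- 5 \left(3 - -9\right) \left(-37\right) = - 5 \left(3 + 9\right) \left(-37\right) = \left(-5\right) 12 \left(-37\right) = \left(-60\right) \left(-37\right) = 2220$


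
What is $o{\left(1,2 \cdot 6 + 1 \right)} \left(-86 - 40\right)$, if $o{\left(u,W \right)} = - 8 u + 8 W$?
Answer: $-12096$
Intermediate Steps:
$o{\left(1,2 \cdot 6 + 1 \right)} \left(-86 - 40\right) = \left(\left(-8\right) 1 + 8 \left(2 \cdot 6 + 1\right)\right) \left(-86 - 40\right) = \left(-8 + 8 \left(12 + 1\right)\right) \left(-126\right) = \left(-8 + 8 \cdot 13\right) \left(-126\right) = \left(-8 + 104\right) \left(-126\right) = 96 \left(-126\right) = -12096$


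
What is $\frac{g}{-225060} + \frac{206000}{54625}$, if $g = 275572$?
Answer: $\frac{5692589}{2235255} \approx 2.5467$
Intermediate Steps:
$\frac{g}{-225060} + \frac{206000}{54625} = \frac{275572}{-225060} + \frac{206000}{54625} = 275572 \left(- \frac{1}{225060}\right) + 206000 \cdot \frac{1}{54625} = - \frac{6263}{5115} + \frac{1648}{437} = \frac{5692589}{2235255}$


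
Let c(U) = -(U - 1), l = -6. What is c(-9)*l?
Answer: -60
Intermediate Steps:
c(U) = 1 - U (c(U) = -(-1 + U) = 1 - U)
c(-9)*l = (1 - 1*(-9))*(-6) = (1 + 9)*(-6) = 10*(-6) = -60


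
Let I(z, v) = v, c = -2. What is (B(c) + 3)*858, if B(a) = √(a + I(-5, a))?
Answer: 2574 + 1716*I ≈ 2574.0 + 1716.0*I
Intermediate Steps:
B(a) = √2*√a (B(a) = √(a + a) = √(2*a) = √2*√a)
(B(c) + 3)*858 = (√2*√(-2) + 3)*858 = (√2*(I*√2) + 3)*858 = (2*I + 3)*858 = (3 + 2*I)*858 = 2574 + 1716*I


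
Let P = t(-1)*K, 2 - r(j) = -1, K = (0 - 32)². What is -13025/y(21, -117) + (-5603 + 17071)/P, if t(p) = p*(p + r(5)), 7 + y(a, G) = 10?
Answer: -6677401/1536 ≈ -4347.3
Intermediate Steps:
K = 1024 (K = (-32)² = 1024)
r(j) = 3 (r(j) = 2 - 1*(-1) = 2 + 1 = 3)
y(a, G) = 3 (y(a, G) = -7 + 10 = 3)
t(p) = p*(3 + p) (t(p) = p*(p + 3) = p*(3 + p))
P = -2048 (P = -(3 - 1)*1024 = -1*2*1024 = -2*1024 = -2048)
-13025/y(21, -117) + (-5603 + 17071)/P = -13025/3 + (-5603 + 17071)/(-2048) = -13025*⅓ + 11468*(-1/2048) = -13025/3 - 2867/512 = -6677401/1536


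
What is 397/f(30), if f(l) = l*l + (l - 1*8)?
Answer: 397/922 ≈ 0.43059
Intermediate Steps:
f(l) = -8 + l + l² (f(l) = l² + (l - 8) = l² + (-8 + l) = -8 + l + l²)
397/f(30) = 397/(-8 + 30 + 30²) = 397/(-8 + 30 + 900) = 397/922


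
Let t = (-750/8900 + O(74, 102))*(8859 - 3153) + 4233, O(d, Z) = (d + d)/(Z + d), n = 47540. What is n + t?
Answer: 109824973/1958 ≈ 56090.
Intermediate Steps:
O(d, Z) = 2*d/(Z + d) (O(d, Z) = (2*d)/(Z + d) = 2*d/(Z + d))
t = 16741653/1958 (t = (-750/8900 + 2*74/(102 + 74))*(8859 - 3153) + 4233 = (-750*1/8900 + 2*74/176)*5706 + 4233 = (-15/178 + 2*74*(1/176))*5706 + 4233 = (-15/178 + 37/44)*5706 + 4233 = (2963/3916)*5706 + 4233 = 8453439/1958 + 4233 = 16741653/1958 ≈ 8550.4)
n + t = 47540 + 16741653/1958 = 109824973/1958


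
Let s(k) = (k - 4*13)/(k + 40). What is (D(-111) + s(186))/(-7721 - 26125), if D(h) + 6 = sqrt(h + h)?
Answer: 611/3824598 - I*sqrt(222)/33846 ≈ 0.00015976 - 0.00044022*I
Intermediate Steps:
s(k) = (-52 + k)/(40 + k) (s(k) = (k - 52)/(40 + k) = (-52 + k)/(40 + k))
D(h) = -6 + sqrt(2)*sqrt(h) (D(h) = -6 + sqrt(h + h) = -6 + sqrt(2*h) = -6 + sqrt(2)*sqrt(h))
(D(-111) + s(186))/(-7721 - 26125) = ((-6 + sqrt(2)*sqrt(-111)) + (-52 + 186)/(40 + 186))/(-7721 - 26125) = ((-6 + sqrt(2)*(I*sqrt(111))) + 134/226)/(-33846) = ((-6 + I*sqrt(222)) + (1/226)*134)*(-1/33846) = ((-6 + I*sqrt(222)) + 67/113)*(-1/33846) = (-611/113 + I*sqrt(222))*(-1/33846) = 611/3824598 - I*sqrt(222)/33846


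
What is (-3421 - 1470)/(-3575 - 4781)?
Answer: 4891/8356 ≈ 0.58533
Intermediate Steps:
(-3421 - 1470)/(-3575 - 4781) = -4891/(-8356) = -4891*(-1/8356) = 4891/8356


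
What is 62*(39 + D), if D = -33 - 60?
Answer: -3348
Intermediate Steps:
D = -93
62*(39 + D) = 62*(39 - 93) = 62*(-54) = -3348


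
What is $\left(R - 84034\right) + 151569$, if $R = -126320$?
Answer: $-58785$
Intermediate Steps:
$\left(R - 84034\right) + 151569 = \left(-126320 - 84034\right) + 151569 = -210354 + 151569 = -58785$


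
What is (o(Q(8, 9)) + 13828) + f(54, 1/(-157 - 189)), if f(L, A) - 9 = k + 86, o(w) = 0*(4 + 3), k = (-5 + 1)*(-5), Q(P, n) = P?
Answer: 13943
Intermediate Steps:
k = 20 (k = -4*(-5) = 20)
o(w) = 0 (o(w) = 0*7 = 0)
f(L, A) = 115 (f(L, A) = 9 + (20 + 86) = 9 + 106 = 115)
(o(Q(8, 9)) + 13828) + f(54, 1/(-157 - 189)) = (0 + 13828) + 115 = 13828 + 115 = 13943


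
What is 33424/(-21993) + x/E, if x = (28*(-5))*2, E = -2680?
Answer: -2085457/1473531 ≈ -1.4153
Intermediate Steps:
x = -280 (x = -140*2 = -280)
33424/(-21993) + x/E = 33424/(-21993) - 280/(-2680) = 33424*(-1/21993) - 280*(-1/2680) = -33424/21993 + 7/67 = -2085457/1473531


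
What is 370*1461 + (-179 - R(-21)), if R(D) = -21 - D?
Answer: 540391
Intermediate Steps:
370*1461 + (-179 - R(-21)) = 370*1461 + (-179 - (-21 - 1*(-21))) = 540570 + (-179 - (-21 + 21)) = 540570 + (-179 - 1*0) = 540570 + (-179 + 0) = 540570 - 179 = 540391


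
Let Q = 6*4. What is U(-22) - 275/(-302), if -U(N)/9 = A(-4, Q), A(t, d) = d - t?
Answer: -75829/302 ≈ -251.09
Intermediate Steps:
Q = 24
U(N) = -252 (U(N) = -9*(24 - 1*(-4)) = -9*(24 + 4) = -9*28 = -252)
U(-22) - 275/(-302) = -252 - 275/(-302) = -252 - 275*(-1/302) = -252 + 275/302 = -75829/302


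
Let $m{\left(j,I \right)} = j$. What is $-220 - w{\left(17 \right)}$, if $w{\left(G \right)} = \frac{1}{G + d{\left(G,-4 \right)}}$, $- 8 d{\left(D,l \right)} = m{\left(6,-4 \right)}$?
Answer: $- \frac{14304}{65} \approx -220.06$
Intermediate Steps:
$d{\left(D,l \right)} = - \frac{3}{4}$ ($d{\left(D,l \right)} = \left(- \frac{1}{8}\right) 6 = - \frac{3}{4}$)
$w{\left(G \right)} = \frac{1}{- \frac{3}{4} + G}$ ($w{\left(G \right)} = \frac{1}{G - \frac{3}{4}} = \frac{1}{- \frac{3}{4} + G}$)
$-220 - w{\left(17 \right)} = -220 - \frac{4}{-3 + 4 \cdot 17} = -220 - \frac{4}{-3 + 68} = -220 - \frac{4}{65} = - \frac{14304}{65}$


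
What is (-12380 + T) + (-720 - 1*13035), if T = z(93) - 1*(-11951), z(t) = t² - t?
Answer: -5628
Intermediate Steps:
T = 20507 (T = 93*(-1 + 93) - 1*(-11951) = 93*92 + 11951 = 8556 + 11951 = 20507)
(-12380 + T) + (-720 - 1*13035) = (-12380 + 20507) + (-720 - 1*13035) = 8127 + (-720 - 13035) = 8127 - 13755 = -5628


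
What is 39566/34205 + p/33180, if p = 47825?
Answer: 589730801/226984380 ≈ 2.5981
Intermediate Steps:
39566/34205 + p/33180 = 39566/34205 + 47825/33180 = 39566*(1/34205) + 47825*(1/33180) = 39566/34205 + 9565/6636 = 589730801/226984380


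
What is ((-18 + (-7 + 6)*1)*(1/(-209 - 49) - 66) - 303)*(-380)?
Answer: -46621630/129 ≈ -3.6141e+5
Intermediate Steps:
((-18 + (-7 + 6)*1)*(1/(-209 - 49) - 66) - 303)*(-380) = ((-18 - 1*1)*(1/(-258) - 66) - 303)*(-380) = ((-18 - 1)*(-1/258 - 66) - 303)*(-380) = (-19*(-17029/258) - 303)*(-380) = (323551/258 - 303)*(-380) = (245377/258)*(-380) = -46621630/129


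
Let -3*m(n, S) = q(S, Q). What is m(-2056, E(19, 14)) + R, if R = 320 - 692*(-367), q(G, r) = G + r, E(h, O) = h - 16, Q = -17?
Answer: 762866/3 ≈ 2.5429e+5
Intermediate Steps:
E(h, O) = -16 + h
m(n, S) = 17/3 - S/3 (m(n, S) = -(S - 17)/3 = -(-17 + S)/3 = 17/3 - S/3)
R = 254284 (R = 320 + 253964 = 254284)
m(-2056, E(19, 14)) + R = (17/3 - (-16 + 19)/3) + 254284 = (17/3 - ⅓*3) + 254284 = (17/3 - 1) + 254284 = 14/3 + 254284 = 762866/3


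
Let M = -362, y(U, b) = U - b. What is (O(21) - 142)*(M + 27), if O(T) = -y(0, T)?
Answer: 40535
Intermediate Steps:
O(T) = T (O(T) = -(0 - T) = -(-1)*T = T)
(O(21) - 142)*(M + 27) = (21 - 142)*(-362 + 27) = -121*(-335) = 40535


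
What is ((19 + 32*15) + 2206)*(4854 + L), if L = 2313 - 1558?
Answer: 15172345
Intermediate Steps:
L = 755
((19 + 32*15) + 2206)*(4854 + L) = ((19 + 32*15) + 2206)*(4854 + 755) = ((19 + 480) + 2206)*5609 = (499 + 2206)*5609 = 2705*5609 = 15172345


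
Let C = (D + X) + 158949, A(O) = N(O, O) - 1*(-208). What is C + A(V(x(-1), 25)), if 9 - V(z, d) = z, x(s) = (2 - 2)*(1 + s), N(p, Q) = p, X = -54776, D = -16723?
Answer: 87667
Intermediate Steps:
x(s) = 0 (x(s) = 0*(1 + s) = 0)
V(z, d) = 9 - z
A(O) = 208 + O (A(O) = O - 1*(-208) = O + 208 = 208 + O)
C = 87450 (C = (-16723 - 54776) + 158949 = -71499 + 158949 = 87450)
C + A(V(x(-1), 25)) = 87450 + (208 + (9 - 1*0)) = 87450 + (208 + (9 + 0)) = 87450 + (208 + 9) = 87450 + 217 = 87667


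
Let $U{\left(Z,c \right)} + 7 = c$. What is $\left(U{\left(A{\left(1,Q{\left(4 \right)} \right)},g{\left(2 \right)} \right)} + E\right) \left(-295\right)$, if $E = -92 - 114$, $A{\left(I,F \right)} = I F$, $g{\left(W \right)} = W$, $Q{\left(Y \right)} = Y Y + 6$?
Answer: $62245$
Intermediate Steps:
$Q{\left(Y \right)} = 6 + Y^{2}$ ($Q{\left(Y \right)} = Y^{2} + 6 = 6 + Y^{2}$)
$A{\left(I,F \right)} = F I$
$U{\left(Z,c \right)} = -7 + c$
$E = -206$
$\left(U{\left(A{\left(1,Q{\left(4 \right)} \right)},g{\left(2 \right)} \right)} + E\right) \left(-295\right) = \left(\left(-7 + 2\right) - 206\right) \left(-295\right) = \left(-5 - 206\right) \left(-295\right) = \left(-211\right) \left(-295\right) = 62245$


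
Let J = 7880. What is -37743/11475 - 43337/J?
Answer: -52980461/6028200 ≈ -8.7888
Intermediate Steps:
-37743/11475 - 43337/J = -37743/11475 - 43337/7880 = -37743*1/11475 - 43337*1/7880 = -12581/3825 - 43337/7880 = -52980461/6028200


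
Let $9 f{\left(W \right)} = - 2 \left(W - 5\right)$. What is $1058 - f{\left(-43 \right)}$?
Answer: $\frac{3142}{3} \approx 1047.3$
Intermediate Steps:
$f{\left(W \right)} = \frac{10}{9} - \frac{2 W}{9}$ ($f{\left(W \right)} = \frac{\left(-2\right) \left(W - 5\right)}{9} = \frac{\left(-2\right) \left(-5 + W\right)}{9} = \frac{10 - 2 W}{9} = \frac{10}{9} - \frac{2 W}{9}$)
$1058 - f{\left(-43 \right)} = 1058 - \left(\frac{10}{9} - - \frac{86}{9}\right) = 1058 - \left(\frac{10}{9} + \frac{86}{9}\right) = 1058 - \frac{32}{3} = \frac{3142}{3}$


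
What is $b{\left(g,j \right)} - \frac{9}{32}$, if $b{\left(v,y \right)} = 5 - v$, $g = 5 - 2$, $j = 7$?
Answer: $\frac{55}{32} \approx 1.7188$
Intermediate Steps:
$g = 3$ ($g = 5 - 2 = 3$)
$b{\left(g,j \right)} - \frac{9}{32} = \left(5 - 3\right) - \frac{9}{32} = 2 - \frac{9}{32} = \frac{55}{32}$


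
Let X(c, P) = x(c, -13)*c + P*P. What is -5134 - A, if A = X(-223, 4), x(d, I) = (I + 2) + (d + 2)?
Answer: -56886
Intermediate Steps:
x(d, I) = 4 + I + d (x(d, I) = (2 + I) + (2 + d) = 4 + I + d)
X(c, P) = P² + c*(-9 + c) (X(c, P) = (4 - 13 + c)*c + P*P = (-9 + c)*c + P² = c*(-9 + c) + P² = P² + c*(-9 + c))
A = 51752 (A = 4² - 223*(-9 - 223) = 16 - 223*(-232) = 16 + 51736 = 51752)
-5134 - A = -5134 - 1*51752 = -5134 - 51752 = -56886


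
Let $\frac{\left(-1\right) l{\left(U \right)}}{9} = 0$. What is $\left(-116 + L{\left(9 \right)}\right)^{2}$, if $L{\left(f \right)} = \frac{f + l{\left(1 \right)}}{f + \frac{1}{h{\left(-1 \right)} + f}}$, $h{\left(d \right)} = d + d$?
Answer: $\frac{54184321}{4096} \approx 13229.0$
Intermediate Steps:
$h{\left(d \right)} = 2 d$
$l{\left(U \right)} = 0$ ($l{\left(U \right)} = \left(-9\right) 0 = 0$)
$L{\left(f \right)} = \frac{f}{f + \frac{1}{-2 + f}}$ ($L{\left(f \right)} = \frac{f + 0}{f + \frac{1}{2 \left(-1\right) + f}} = \frac{f}{f + \frac{1}{-2 + f}}$)
$\left(-116 + L{\left(9 \right)}\right)^{2} = \left(-116 + \frac{9 \left(-2 + 9\right)}{1 + 9^{2} - 18}\right)^{2} = \left(-116 + 9 \frac{1}{1 + 81 - 18} \cdot 7\right)^{2} = \left(-116 + 9 \cdot \frac{1}{64} \cdot 7\right)^{2} = \left(-116 + \frac{63}{64}\right)^{2} = \left(- \frac{7361}{64}\right)^{2} = \frac{54184321}{4096}$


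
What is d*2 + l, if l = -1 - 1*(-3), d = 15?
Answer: 32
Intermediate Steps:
l = 2 (l = -1 + 3 = 2)
d*2 + l = 15*2 + 2 = 30 + 2 = 32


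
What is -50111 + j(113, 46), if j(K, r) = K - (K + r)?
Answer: -50157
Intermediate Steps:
j(K, r) = -r (j(K, r) = K + (-K - r) = -r)
-50111 + j(113, 46) = -50111 - 1*46 = -50111 - 46 = -50157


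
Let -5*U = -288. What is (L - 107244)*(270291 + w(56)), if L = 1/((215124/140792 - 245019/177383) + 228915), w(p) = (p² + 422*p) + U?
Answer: -45541196107551057062185894/1429237860861471 ≈ -3.1864e+10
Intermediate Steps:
U = 288/5 (U = -⅕*(-288) = 288/5 ≈ 57.600)
w(p) = 288/5 + p² + 422*p (w(p) = (p² + 422*p) + 288/5 = 288/5 + p² + 422*p)
L = 6243526834/1429237860861471 (L = 1/((215124*(1/140792) - 245019*1/177383) + 228915) = 1/((53781/35198 - 245019/177383) + 228915) = 1/(915656361/6243526834 + 228915) = 1/(1429237860861471/6243526834) = 6243526834/1429237860861471 ≈ 4.3684e-6)
(L - 107244)*(270291 + w(56)) = (6243526834/1429237860861471 - 107244)*(270291 + (288/5 + 56² + 422*56)) = -153277185143984069090*(270291 + (288/5 + 3136 + 23632))/1429237860861471 = -153277185143984069090*(270291 + 134128/5)/1429237860861471 = -153277185143984069090/1429237860861471*1485583/5 = -45541196107551057062185894/1429237860861471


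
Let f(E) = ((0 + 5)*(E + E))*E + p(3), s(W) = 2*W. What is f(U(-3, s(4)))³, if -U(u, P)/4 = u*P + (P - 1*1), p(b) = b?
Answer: 98886727110907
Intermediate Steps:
U(u, P) = 4 - 4*P - 4*P*u (U(u, P) = -4*(u*P + (P - 1*1)) = -4*(P*u + (P - 1)) = -4*(P*u + (-1 + P)) = -4*(-1 + P + P*u) = 4 - 4*P - 4*P*u)
f(E) = 3 + 10*E² (f(E) = ((0 + 5)*(E + E))*E + 3 = (5*(2*E))*E + 3 = (10*E)*E + 3 = 10*E² + 3 = 3 + 10*E²)
f(U(-3, s(4)))³ = (3 + 10*(4 - 8*4 - 4*2*4*(-3))²)³ = (3 + 10*(4 - 4*8 - 4*8*(-3))²)³ = (3 + 10*(4 - 32 + 96)²)³ = (3 + 10*68²)³ = (3 + 10*4624)³ = (3 + 46240)³ = 46243³ = 98886727110907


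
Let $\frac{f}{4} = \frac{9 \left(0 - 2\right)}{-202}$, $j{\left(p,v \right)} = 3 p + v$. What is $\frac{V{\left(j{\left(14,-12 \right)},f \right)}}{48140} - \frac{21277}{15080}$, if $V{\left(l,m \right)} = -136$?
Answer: $- \frac{1769527}{1251640} \approx -1.4138$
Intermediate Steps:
$j{\left(p,v \right)} = v + 3 p$
$f = \frac{36}{101}$ ($f = 4 \frac{9 \left(0 - 2\right)}{-202} = 4 \cdot 9 \left(-2\right) \left(- \frac{1}{202}\right) = 4 \left(\left(-18\right) \left(- \frac{1}{202}\right)\right) = 4 \cdot \frac{9}{101} = \frac{36}{101} \approx 0.35644$)
$\frac{V{\left(j{\left(14,-12 \right)},f \right)}}{48140} - \frac{21277}{15080} = - \frac{136}{48140} - \frac{21277}{15080} = \left(-136\right) \frac{1}{48140} - \frac{21277}{15080} = - \frac{34}{12035} - \frac{21277}{15080} = - \frac{1769527}{1251640}$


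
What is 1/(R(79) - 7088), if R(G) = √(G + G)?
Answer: -3544/25119793 - √158/50239586 ≈ -0.00014133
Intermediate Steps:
R(G) = √2*√G (R(G) = √(2*G) = √2*√G)
1/(R(79) - 7088) = 1/(√2*√79 - 7088) = 1/(√158 - 7088) = 1/(-7088 + √158)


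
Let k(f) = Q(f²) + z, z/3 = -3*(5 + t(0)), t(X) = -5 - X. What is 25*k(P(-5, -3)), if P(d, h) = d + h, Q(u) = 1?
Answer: 25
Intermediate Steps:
z = 0 (z = 3*(-3*(5 + (-5 - 1*0))) = 3*(-3*(5 + (-5 + 0))) = 3*(-3*(5 - 5)) = 3*(-3*0) = 3*0 = 0)
k(f) = 1 (k(f) = 1 + 0 = 1)
25*k(P(-5, -3)) = 25*1 = 25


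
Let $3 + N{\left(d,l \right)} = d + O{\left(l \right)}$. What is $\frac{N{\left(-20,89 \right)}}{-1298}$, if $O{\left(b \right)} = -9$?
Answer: $\frac{16}{649} \approx 0.024653$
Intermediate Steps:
$N{\left(d,l \right)} = -12 + d$ ($N{\left(d,l \right)} = -3 + \left(d - 9\right) = -3 + \left(-9 + d\right) = -12 + d$)
$\frac{N{\left(-20,89 \right)}}{-1298} = \frac{-12 - 20}{-1298} = \left(-32\right) \left(- \frac{1}{1298}\right) = \frac{16}{649}$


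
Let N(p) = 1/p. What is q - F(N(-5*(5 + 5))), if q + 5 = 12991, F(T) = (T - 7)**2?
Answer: 32341799/2500 ≈ 12937.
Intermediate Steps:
F(T) = (-7 + T)**2
q = 12986 (q = -5 + 12991 = 12986)
q - F(N(-5*(5 + 5))) = 12986 - (-7 + 1/(-5*(5 + 5)))**2 = 12986 - (-7 + 1/(-5*10))**2 = 12986 - (-7 + 1/(-50))**2 = 12986 - (-7 - 1/50)**2 = 12986 - (-351/50)**2 = 12986 - 1*123201/2500 = 12986 - 123201/2500 = 32341799/2500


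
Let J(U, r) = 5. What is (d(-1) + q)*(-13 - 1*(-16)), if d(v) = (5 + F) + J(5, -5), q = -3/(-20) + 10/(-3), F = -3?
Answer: 229/20 ≈ 11.450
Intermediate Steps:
q = -191/60 (q = -3*(-1/20) + 10*(-⅓) = 3/20 - 10/3 = -191/60 ≈ -3.1833)
d(v) = 7 (d(v) = (5 - 3) + 5 = 2 + 5 = 7)
(d(-1) + q)*(-13 - 1*(-16)) = (7 - 191/60)*(-13 - 1*(-16)) = 229*(-13 + 16)/60 = (229/60)*3 = 229/20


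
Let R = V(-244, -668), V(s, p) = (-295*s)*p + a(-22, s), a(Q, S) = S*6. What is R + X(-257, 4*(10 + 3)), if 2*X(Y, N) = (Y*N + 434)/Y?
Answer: -12357608263/257 ≈ -4.8084e+7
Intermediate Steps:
a(Q, S) = 6*S
V(s, p) = 6*s - 295*p*s (V(s, p) = (-295*s)*p + 6*s = -295*p*s + 6*s = 6*s - 295*p*s)
R = -48084104 (R = -244*(6 - 295*(-668)) = -244*(6 + 197060) = -244*197066 = -48084104)
X(Y, N) = (434 + N*Y)/(2*Y) (X(Y, N) = ((Y*N + 434)/Y)/2 = ((N*Y + 434)/Y)/2 = ((434 + N*Y)/Y)/2 = (434 + N*Y)/(2*Y))
R + X(-257, 4*(10 + 3)) = -48084104 + ((4*(10 + 3))/2 + 217/(-257)) = -48084104 + ((4*13)/2 + 217*(-1/257)) = -48084104 + ((1/2)*52 - 217/257) = -48084104 + (26 - 217/257) = -48084104 + 6465/257 = -12357608263/257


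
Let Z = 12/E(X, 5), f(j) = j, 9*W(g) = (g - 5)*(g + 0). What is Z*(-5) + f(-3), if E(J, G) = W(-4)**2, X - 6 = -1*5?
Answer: -27/4 ≈ -6.7500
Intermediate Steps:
W(g) = g*(-5 + g)/9 (W(g) = ((g - 5)*(g + 0))/9 = ((-5 + g)*g)/9 = (g*(-5 + g))/9 = g*(-5 + g)/9)
X = 1 (X = 6 - 1*5 = 6 - 5 = 1)
E(J, G) = 16 (E(J, G) = ((1/9)*(-4)*(-5 - 4))**2 = ((1/9)*(-4)*(-9))**2 = 4**2 = 16)
Z = 3/4 (Z = 12/16 = 12*(1/16) = 3/4 ≈ 0.75000)
Z*(-5) + f(-3) = (3/4)*(-5) - 3 = -15/4 - 3 = -27/4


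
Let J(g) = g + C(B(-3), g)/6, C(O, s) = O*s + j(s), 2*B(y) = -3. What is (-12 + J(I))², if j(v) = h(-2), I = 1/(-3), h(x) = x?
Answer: 22801/144 ≈ 158.34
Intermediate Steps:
I = -⅓ ≈ -0.33333
j(v) = -2
B(y) = -3/2 (B(y) = (½)*(-3) = -3/2)
C(O, s) = -2 + O*s (C(O, s) = O*s - 2 = -2 + O*s)
J(g) = -⅓ + 3*g/4 (J(g) = g + (-2 - 3*g/2)/6 = g + (-2 - 3*g/2)*(⅙) = g + (-⅓ - g/4) = -⅓ + 3*g/4)
(-12 + J(I))² = (-12 + (-⅓ + (¾)*(-⅓)))² = (-12 + (-⅓ - ¼))² = (-12 - 7/12)² = (-151/12)² = 22801/144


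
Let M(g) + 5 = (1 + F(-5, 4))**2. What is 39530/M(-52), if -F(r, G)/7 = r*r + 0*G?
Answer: 39530/30271 ≈ 1.3059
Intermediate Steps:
F(r, G) = -7*r**2 (F(r, G) = -7*(r*r + 0*G) = -7*(r**2 + 0) = -7*r**2)
M(g) = 30271 (M(g) = -5 + (1 - 7*(-5)**2)**2 = -5 + (1 - 7*25)**2 = -5 + (1 - 175)**2 = -5 + (-174)**2 = -5 + 30276 = 30271)
39530/M(-52) = 39530/30271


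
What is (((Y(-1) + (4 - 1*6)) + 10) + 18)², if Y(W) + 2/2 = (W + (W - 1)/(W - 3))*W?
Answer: 2601/4 ≈ 650.25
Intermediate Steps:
Y(W) = -1 + W*(W + (-1 + W)/(-3 + W)) (Y(W) = -1 + (W + (W - 1)/(W - 3))*W = -1 + (W + (-1 + W)/(-3 + W))*W = -1 + W*(W + (-1 + W)/(-3 + W)))
(((Y(-1) + (4 - 1*6)) + 10) + 18)² = ((((3 + (-1)³ - 2*(-1) - 2*(-1)²)/(-3 - 1) + (4 - 1*6)) + 10) + 18)² = ((((3 - 1 + 2 - 2*1)/(-4) + (4 - 6)) + 10) + 18)² = (((-(3 - 1 + 2 - 2)/4 - 2) + 10) + 18)² = (((-¼*2 - 2) + 10) + 18)² = (((-½ - 2) + 10) + 18)² = ((-5/2 + 10) + 18)² = (15/2 + 18)² = (51/2)² = 2601/4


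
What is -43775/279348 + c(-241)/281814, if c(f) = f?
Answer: -689096151/4373565404 ≈ -0.15756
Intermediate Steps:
-43775/279348 + c(-241)/281814 = -43775/279348 - 241/281814 = -689096151/4373565404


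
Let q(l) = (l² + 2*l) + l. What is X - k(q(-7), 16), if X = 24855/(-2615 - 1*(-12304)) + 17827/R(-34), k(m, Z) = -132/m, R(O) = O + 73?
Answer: 1228335779/2645097 ≈ 464.38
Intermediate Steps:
R(O) = 73 + O
q(l) = l² + 3*l
X = 173695148/377871 (X = 24855/(-2615 - 1*(-12304)) + 17827/(73 - 34) = 24855/(-2615 + 12304) + 17827/39 = 24855/9689 + 17827*(1/39) = 24855*(1/9689) + 17827/39 = 24855/9689 + 17827/39 = 173695148/377871 ≈ 459.67)
X - k(q(-7), 16) = 173695148/377871 - (-132)/((-7*(3 - 7))) = 173695148/377871 - (-132)/((-7*(-4))) = 173695148/377871 - (-132)/28 = 173695148/377871 - 1*(-33/7) = 173695148/377871 + 33/7 = 1228335779/2645097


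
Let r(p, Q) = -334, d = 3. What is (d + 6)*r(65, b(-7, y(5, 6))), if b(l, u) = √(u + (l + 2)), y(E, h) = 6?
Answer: -3006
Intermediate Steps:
b(l, u) = √(2 + l + u) (b(l, u) = √(u + (2 + l)) = √(2 + l + u))
(d + 6)*r(65, b(-7, y(5, 6))) = (3 + 6)*(-334) = 9*(-334) = -3006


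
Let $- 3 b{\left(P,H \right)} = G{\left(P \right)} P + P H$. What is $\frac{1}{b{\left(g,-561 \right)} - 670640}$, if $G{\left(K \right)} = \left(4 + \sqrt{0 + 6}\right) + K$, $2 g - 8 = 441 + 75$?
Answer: $- \frac{2901945}{1871396412518} + \frac{393 \sqrt{6}}{1871396412518} \approx -1.5502 \cdot 10^{-6}$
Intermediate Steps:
$g = 262$ ($g = 4 + \frac{441 + 75}{2} = 4 + \frac{1}{2} \cdot 516 = 4 + 258 = 262$)
$G{\left(K \right)} = 4 + K + \sqrt{6}$ ($G{\left(K \right)} = \left(4 + \sqrt{6}\right) + K = 4 + K + \sqrt{6}$)
$b{\left(P,H \right)} = - \frac{H P}{3} - \frac{P \left(4 + P + \sqrt{6}\right)}{3}$ ($b{\left(P,H \right)} = - \frac{\left(4 + P + \sqrt{6}\right) P + P H}{3} = - \frac{P \left(4 + P + \sqrt{6}\right) + H P}{3} = - \frac{H P + P \left(4 + P + \sqrt{6}\right)}{3} = - \frac{H P}{3} - \frac{P \left(4 + P + \sqrt{6}\right)}{3}$)
$\frac{1}{b{\left(g,-561 \right)} - 670640} = \frac{1}{\left(- \frac{1}{3}\right) 262 \left(4 - 561 + 262 + \sqrt{6}\right) - 670640} = \frac{1}{\left(- \frac{1}{3}\right) 262 \left(-295 + \sqrt{6}\right) - 670640} = \frac{1}{\left(\frac{77290}{3} - \frac{262 \sqrt{6}}{3}\right) - 670640} = \frac{1}{- \frac{1934630}{3} - \frac{262 \sqrt{6}}{3}}$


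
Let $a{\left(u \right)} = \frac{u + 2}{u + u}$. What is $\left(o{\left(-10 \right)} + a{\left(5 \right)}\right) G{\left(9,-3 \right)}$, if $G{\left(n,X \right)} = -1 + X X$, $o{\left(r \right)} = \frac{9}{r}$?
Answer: $- \frac{8}{5} \approx -1.6$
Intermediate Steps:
$a{\left(u \right)} = \frac{2 + u}{2 u}$
$G{\left(n,X \right)} = -1 + X^{2}$
$\left(o{\left(-10 \right)} + a{\left(5 \right)}\right) G{\left(9,-3 \right)} = \left(\frac{9}{-10} + \frac{2 + 5}{2 \cdot 5}\right) \left(-1 + \left(-3\right)^{2}\right) = \left(9 \left(- \frac{1}{10}\right) + \frac{1}{2} \cdot \frac{1}{5} \cdot 7\right) \left(-1 + 9\right) = \left(- \frac{9}{10} + \frac{7}{10}\right) 8 = \left(- \frac{1}{5}\right) 8 = - \frac{8}{5}$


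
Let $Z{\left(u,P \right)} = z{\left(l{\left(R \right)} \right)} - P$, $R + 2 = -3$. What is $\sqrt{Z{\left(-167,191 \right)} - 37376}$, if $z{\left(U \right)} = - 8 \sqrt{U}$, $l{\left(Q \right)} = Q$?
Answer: $\sqrt{-37567 - 8 i \sqrt{5}} \approx 0.0461 - 193.82 i$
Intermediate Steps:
$R = -5$ ($R = -2 - 3 = -5$)
$Z{\left(u,P \right)} = - P - 8 i \sqrt{5}$ ($Z{\left(u,P \right)} = - 8 \sqrt{-5} - P = - 8 i \sqrt{5} - P = - P - 8 i \sqrt{5}$)
$\sqrt{Z{\left(-167,191 \right)} - 37376} = \sqrt{\left(\left(-1\right) 191 - 8 i \sqrt{5}\right) - 37376} = \sqrt{\left(-191 - 8 i \sqrt{5}\right) - 37376} = \sqrt{-37567 - 8 i \sqrt{5}}$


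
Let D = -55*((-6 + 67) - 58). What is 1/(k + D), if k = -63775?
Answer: -1/63940 ≈ -1.5640e-5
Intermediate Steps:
D = -165 (D = -55*(61 - 58) = -55*3 = -165)
1/(k + D) = 1/(-63775 - 165) = 1/(-63940) = -1/63940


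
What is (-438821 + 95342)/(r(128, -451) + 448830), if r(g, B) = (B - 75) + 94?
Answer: -114493/149466 ≈ -0.76601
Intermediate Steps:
r(g, B) = 19 + B (r(g, B) = (-75 + B) + 94 = 19 + B)
(-438821 + 95342)/(r(128, -451) + 448830) = (-438821 + 95342)/((19 - 451) + 448830) = -343479/(-432 + 448830) = -343479/448398 = -343479*1/448398 = -114493/149466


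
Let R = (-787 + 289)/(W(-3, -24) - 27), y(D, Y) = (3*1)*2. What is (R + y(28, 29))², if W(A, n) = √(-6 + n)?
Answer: 120*(22*√30 + 1207*I)/(18*√30 + 233*I) ≈ 549.51 + 170.45*I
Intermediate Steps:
y(D, Y) = 6 (y(D, Y) = 3*2 = 6)
R = -498/(-27 + I*√30) (R = (-787 + 289)/(√(-6 - 24) - 27) = -498/(√(-30) - 27) = -498/(I*√30 - 27) = -498/(-27 + I*√30) ≈ 17.715 + 3.5938*I)
(R + y(28, 29))² = ((4482/253 + 166*I*√30/253) + 6)² = (6000/253 + 166*I*√30/253)²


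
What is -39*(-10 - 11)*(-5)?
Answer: -4095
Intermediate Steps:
-39*(-10 - 11)*(-5) = -(-819)*(-5) = -39*105 = -4095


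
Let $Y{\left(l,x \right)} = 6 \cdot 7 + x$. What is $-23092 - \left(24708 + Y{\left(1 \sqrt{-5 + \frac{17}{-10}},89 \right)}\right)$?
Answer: $-47931$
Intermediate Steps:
$Y{\left(l,x \right)} = 42 + x$
$-23092 - \left(24708 + Y{\left(1 \sqrt{-5 + \frac{17}{-10}},89 \right)}\right) = -23092 - 24839 = -47931$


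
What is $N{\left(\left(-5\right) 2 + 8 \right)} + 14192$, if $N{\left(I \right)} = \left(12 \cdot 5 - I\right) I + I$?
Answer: $14066$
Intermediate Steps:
$N{\left(I \right)} = I + I \left(60 - I\right)$ ($N{\left(I \right)} = \left(60 - I\right) I + I = I \left(60 - I\right) + I = I + I \left(60 - I\right)$)
$N{\left(\left(-5\right) 2 + 8 \right)} + 14192 = \left(\left(-5\right) 2 + 8\right) \left(61 - \left(\left(-5\right) 2 + 8\right)\right) + 14192 = \left(-10 + 8\right) \left(61 - \left(-10 + 8\right)\right) + 14192 = - 2 \left(61 - -2\right) + 14192 = - 2 \left(61 + 2\right) + 14192 = \left(-2\right) 63 + 14192 = -126 + 14192 = 14066$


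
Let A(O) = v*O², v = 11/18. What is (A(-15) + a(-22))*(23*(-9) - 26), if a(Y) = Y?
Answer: -53823/2 ≈ -26912.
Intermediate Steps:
v = 11/18 (v = 11*(1/18) = 11/18 ≈ 0.61111)
A(O) = 11*O²/18
(A(-15) + a(-22))*(23*(-9) - 26) = ((11/18)*(-15)² - 22)*(23*(-9) - 26) = ((11/18)*225 - 22)*(-207 - 26) = (275/2 - 22)*(-233) = (231/2)*(-233) = -53823/2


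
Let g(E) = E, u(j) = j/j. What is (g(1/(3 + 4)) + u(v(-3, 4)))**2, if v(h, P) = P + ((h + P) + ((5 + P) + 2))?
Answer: 64/49 ≈ 1.3061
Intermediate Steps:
v(h, P) = 7 + h + 3*P (v(h, P) = P + ((P + h) + (7 + P)) = P + (7 + h + 2*P) = 7 + h + 3*P)
u(j) = 1
(g(1/(3 + 4)) + u(v(-3, 4)))**2 = (1/(3 + 4) + 1)**2 = (1/7 + 1)**2 = (8/7)**2 = 64/49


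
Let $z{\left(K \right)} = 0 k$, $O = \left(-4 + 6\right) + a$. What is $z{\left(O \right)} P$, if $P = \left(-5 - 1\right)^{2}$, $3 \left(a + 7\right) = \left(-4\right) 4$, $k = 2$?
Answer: $0$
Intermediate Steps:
$a = - \frac{37}{3}$ ($a = -7 + \frac{\left(-4\right) 4}{3} = -7 + \frac{1}{3} \left(-16\right) = -7 - \frac{16}{3} = - \frac{37}{3} \approx -12.333$)
$O = - \frac{31}{3}$ ($O = \left(-4 + 6\right) - \frac{37}{3} = 2 - \frac{37}{3} = - \frac{31}{3} \approx -10.333$)
$z{\left(K \right)} = 0$ ($z{\left(K \right)} = 0 \cdot 2 = 0$)
$P = 36$ ($P = \left(-6\right)^{2} = 36$)
$z{\left(O \right)} P = 0 \cdot 36 = 0$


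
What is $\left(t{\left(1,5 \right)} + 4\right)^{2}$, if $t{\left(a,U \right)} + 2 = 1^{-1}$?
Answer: $9$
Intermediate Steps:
$t{\left(a,U \right)} = -1$ ($t{\left(a,U \right)} = -2 + 1^{-1} = -2 + 1 = -1$)
$\left(t{\left(1,5 \right)} + 4\right)^{2} = \left(-1 + 4\right)^{2} = 3^{2} = 9$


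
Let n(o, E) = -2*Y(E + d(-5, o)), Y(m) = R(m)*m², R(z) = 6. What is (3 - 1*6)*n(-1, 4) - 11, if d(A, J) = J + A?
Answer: 133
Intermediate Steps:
d(A, J) = A + J
Y(m) = 6*m²
n(o, E) = -12*(-5 + E + o)² (n(o, E) = -12*(E + (-5 + o))² = -12*(-5 + E + o)²)
(3 - 1*6)*n(-1, 4) - 11 = (3 - 1*6)*(-12*(-5 + 4 - 1)²) - 11 = (3 - 6)*(-12*(-2)²) - 11 = -(-36)*4 - 11 = -3*(-48) - 11 = 144 - 11 = 133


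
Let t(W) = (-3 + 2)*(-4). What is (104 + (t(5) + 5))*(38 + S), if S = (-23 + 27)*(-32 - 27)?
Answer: -22374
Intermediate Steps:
t(W) = 4 (t(W) = -1*(-4) = 4)
S = -236 (S = 4*(-59) = -236)
(104 + (t(5) + 5))*(38 + S) = (104 + (4 + 5))*(38 - 236) = (104 + 9)*(-198) = 113*(-198) = -22374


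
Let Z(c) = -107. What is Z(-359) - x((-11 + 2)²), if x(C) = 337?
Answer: -444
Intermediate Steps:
Z(-359) - x((-11 + 2)²) = -107 - 1*337 = -107 - 337 = -444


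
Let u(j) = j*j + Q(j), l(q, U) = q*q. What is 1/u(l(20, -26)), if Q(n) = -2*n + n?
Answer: 1/159600 ≈ 6.2657e-6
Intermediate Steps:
l(q, U) = q²
Q(n) = -n
u(j) = j² - j (u(j) = j*j - j = j² - j)
1/u(l(20, -26)) = 1/(20²*(-1 + 20²)) = 1/(400*(-1 + 400)) = 1/(400*399) = 1/159600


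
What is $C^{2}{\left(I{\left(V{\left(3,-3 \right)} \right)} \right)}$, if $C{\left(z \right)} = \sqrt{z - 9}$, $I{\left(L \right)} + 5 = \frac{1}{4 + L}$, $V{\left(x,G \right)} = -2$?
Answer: $- \frac{27}{2} \approx -13.5$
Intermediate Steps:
$I{\left(L \right)} = -5 + \frac{1}{4 + L}$
$C{\left(z \right)} = \sqrt{-9 + z}$
$C^{2}{\left(I{\left(V{\left(3,-3 \right)} \right)} \right)} = \left(\sqrt{-9 + \frac{-19 - -10}{4 - 2}}\right)^{2} = \left(\sqrt{-9 + \frac{-19 + 10}{2}}\right)^{2} = \left(\sqrt{-9 + \frac{1}{2} \left(-9\right)}\right)^{2} = \left(\sqrt{-9 - \frac{9}{2}}\right)^{2} = \left(\sqrt{- \frac{27}{2}}\right)^{2} = \left(\frac{3 i \sqrt{6}}{2}\right)^{2} = - \frac{27}{2}$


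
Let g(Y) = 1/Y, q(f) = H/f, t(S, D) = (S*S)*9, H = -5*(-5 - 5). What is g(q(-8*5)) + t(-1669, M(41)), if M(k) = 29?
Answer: 125350241/5 ≈ 2.5070e+7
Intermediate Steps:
H = 50 (H = -5*(-10) = 50)
t(S, D) = 9*S² (t(S, D) = S²*9 = 9*S²)
q(f) = 50/f
g(q(-8*5)) + t(-1669, M(41)) = 1/(50/((-8*5))) + 9*(-1669)² = 1/(50/(-40)) + 9*2785561 = 1/(50*(-1/40)) + 25070049 = 1/(-5/4) + 25070049 = -⅘ + 25070049 = 125350241/5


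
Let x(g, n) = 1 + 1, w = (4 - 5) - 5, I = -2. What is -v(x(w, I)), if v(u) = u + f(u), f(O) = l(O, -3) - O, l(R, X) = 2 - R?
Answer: 0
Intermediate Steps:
f(O) = 2 - 2*O (f(O) = (2 - O) - O = 2 - 2*O)
w = -6 (w = -1 - 5 = -6)
x(g, n) = 2
v(u) = 2 - u (v(u) = u + (2 - 2*u) = 2 - u)
-v(x(w, I)) = -(2 - 1*2) = -(2 - 2) = -1*0 = 0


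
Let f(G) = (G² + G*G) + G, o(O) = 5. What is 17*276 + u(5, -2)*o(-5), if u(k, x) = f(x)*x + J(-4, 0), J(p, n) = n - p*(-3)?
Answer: 4572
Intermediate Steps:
J(p, n) = n + 3*p (J(p, n) = n - (-3)*p = n + 3*p)
f(G) = G + 2*G² (f(G) = (G² + G²) + G = 2*G² + G = G + 2*G²)
u(k, x) = -12 + x²*(1 + 2*x) (u(k, x) = (x*(1 + 2*x))*x + (0 + 3*(-4)) = x²*(1 + 2*x) + (0 - 12) = x²*(1 + 2*x) - 12 = -12 + x²*(1 + 2*x))
17*276 + u(5, -2)*o(-5) = 17*276 + (-12 + (-2)²*(1 + 2*(-2)))*5 = 4692 + (-12 + 4*(1 - 4))*5 = 4692 + (-12 + 4*(-3))*5 = 4692 + (-12 - 12)*5 = 4692 - 24*5 = 4692 - 120 = 4572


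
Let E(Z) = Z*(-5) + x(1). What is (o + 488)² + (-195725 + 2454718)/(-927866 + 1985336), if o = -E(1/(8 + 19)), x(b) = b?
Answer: 60991088548139/256965210 ≈ 2.3735e+5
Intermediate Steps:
E(Z) = 1 - 5*Z (E(Z) = Z*(-5) + 1 = -5*Z + 1 = 1 - 5*Z)
o = -22/27 (o = -(1 - 5/(8 + 19)) = -(1 - 5/27) = -1*22/27 = -22/27 ≈ -0.81481)
(o + 488)² + (-195725 + 2454718)/(-927866 + 1985336) = (-22/27 + 488)² + (-195725 + 2454718)/(-927866 + 1985336) = (13154/27)² + 2258993/1057470 = 173027716/729 + 2258993*(1/1057470) = 173027716/729 + 2258993/1057470 = 60991088548139/256965210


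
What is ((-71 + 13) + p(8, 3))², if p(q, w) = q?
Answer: 2500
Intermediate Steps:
((-71 + 13) + p(8, 3))² = ((-71 + 13) + 8)² = (-58 + 8)² = (-50)² = 2500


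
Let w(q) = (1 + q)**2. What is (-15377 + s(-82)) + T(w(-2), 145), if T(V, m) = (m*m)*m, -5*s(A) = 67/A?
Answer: 1243631747/410 ≈ 3.0332e+6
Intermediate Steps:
s(A) = -67/(5*A)
T(V, m) = m**3 (T(V, m) = m**2*m = m**3)
(-15377 + s(-82)) + T(w(-2), 145) = (-15377 - 67/5/(-82)) + 145**3 = (-15377 - 67/5*(-1/82)) + 3048625 = (-15377 + 67/410) + 3048625 = -6304503/410 + 3048625 = 1243631747/410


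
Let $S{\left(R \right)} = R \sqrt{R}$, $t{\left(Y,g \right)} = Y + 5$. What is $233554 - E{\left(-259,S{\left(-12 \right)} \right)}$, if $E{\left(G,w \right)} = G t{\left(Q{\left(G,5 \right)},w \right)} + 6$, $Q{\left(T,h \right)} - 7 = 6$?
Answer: $238210$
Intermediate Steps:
$Q{\left(T,h \right)} = 13$ ($Q{\left(T,h \right)} = 7 + 6 = 13$)
$t{\left(Y,g \right)} = 5 + Y$
$S{\left(R \right)} = R^{\frac{3}{2}}$
$E{\left(G,w \right)} = 6 + 18 G$ ($E{\left(G,w \right)} = G \left(5 + 13\right) + 6 = G 18 + 6 = 18 G + 6 = 6 + 18 G$)
$233554 - E{\left(-259,S{\left(-12 \right)} \right)} = 233554 - \left(6 + 18 \left(-259\right)\right) = 233554 - \left(6 - 4662\right) = 233554 - -4656 = 233554 + 4656 = 238210$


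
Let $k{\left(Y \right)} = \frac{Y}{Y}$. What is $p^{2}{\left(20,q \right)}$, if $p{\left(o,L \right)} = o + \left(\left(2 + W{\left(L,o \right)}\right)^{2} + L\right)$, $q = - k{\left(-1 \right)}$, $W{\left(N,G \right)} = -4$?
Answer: $529$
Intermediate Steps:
$k{\left(Y \right)} = 1$
$q = -1$ ($q = \left(-1\right) 1 = -1$)
$p{\left(o,L \right)} = 4 + L + o$ ($p{\left(o,L \right)} = o + \left(\left(2 - 4\right)^{2} + L\right) = o + \left(\left(-2\right)^{2} + L\right) = o + \left(4 + L\right) = 4 + L + o$)
$p^{2}{\left(20,q \right)} = \left(4 - 1 + 20\right)^{2} = 23^{2} = 529$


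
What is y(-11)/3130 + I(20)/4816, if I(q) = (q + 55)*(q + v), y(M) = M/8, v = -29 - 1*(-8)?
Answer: -60343/3768520 ≈ -0.016012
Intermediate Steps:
v = -21 (v = -29 + 8 = -21)
y(M) = M/8 (y(M) = M*(⅛) = M/8)
I(q) = (-21 + q)*(55 + q) (I(q) = (q + 55)*(q - 21) = (55 + q)*(-21 + q) = (-21 + q)*(55 + q))
y(-11)/3130 + I(20)/4816 = ((⅛)*(-11))/3130 + (-1155 + 20² + 34*20)/4816 = -11/8*1/3130 + (-1155 + 400 + 680)*(1/4816) = -11/25040 - 75*1/4816 = -11/25040 - 75/4816 = -60343/3768520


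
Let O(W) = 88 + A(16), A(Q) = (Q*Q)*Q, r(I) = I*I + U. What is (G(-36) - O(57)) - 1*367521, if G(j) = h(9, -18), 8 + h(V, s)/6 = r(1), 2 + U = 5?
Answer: -371729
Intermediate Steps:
U = 3 (U = -2 + 5 = 3)
r(I) = 3 + I² (r(I) = I*I + 3 = I² + 3 = 3 + I²)
h(V, s) = -24 (h(V, s) = -48 + 6*(3 + 1²) = -48 + 6*(3 + 1) = -48 + 6*4 = -48 + 24 = -24)
A(Q) = Q³ (A(Q) = Q²*Q = Q³)
O(W) = 4184 (O(W) = 88 + 16³ = 88 + 4096 = 4184)
G(j) = -24
(G(-36) - O(57)) - 1*367521 = (-24 - 1*4184) - 1*367521 = (-24 - 4184) - 367521 = -4208 - 367521 = -371729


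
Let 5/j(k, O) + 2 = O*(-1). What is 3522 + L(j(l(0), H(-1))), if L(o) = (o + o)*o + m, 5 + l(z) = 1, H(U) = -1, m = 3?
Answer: 3575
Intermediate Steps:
l(z) = -4 (l(z) = -5 + 1 = -4)
j(k, O) = 5/(-2 - O) (j(k, O) = 5/(-2 + O*(-1)) = 5/(-2 - O))
L(o) = 3 + 2*o**2 (L(o) = (o + o)*o + 3 = (2*o)*o + 3 = 2*o**2 + 3 = 3 + 2*o**2)
3522 + L(j(l(0), H(-1))) = 3522 + (3 + 2*(-5/(2 - 1))**2) = 3522 + (3 + 2*(-5/1)**2) = 3522 + (3 + 2*(-5*1)**2) = 3522 + (3 + 2*(-5)**2) = 3522 + (3 + 2*25) = 3522 + (3 + 50) = 3522 + 53 = 3575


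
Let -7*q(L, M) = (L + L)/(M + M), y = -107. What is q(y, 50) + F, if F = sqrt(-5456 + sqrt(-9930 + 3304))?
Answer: 107/350 + sqrt(-5456 + I*sqrt(6626)) ≈ 0.85671 + 73.867*I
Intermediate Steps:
F = sqrt(-5456 + I*sqrt(6626)) (F = sqrt(-5456 + sqrt(-6626)) = sqrt(-5456 + I*sqrt(6626)) ≈ 0.551 + 73.867*I)
q(L, M) = -L/(7*M) (q(L, M) = -(L + L)/(7*(M + M)) = -2*L/(7*(2*M)) = -2*L*1/(2*M)/7 = -L/(7*M))
q(y, 50) + F = -1/7*(-107)/50 + sqrt(-5456 + I*sqrt(6626)) = -1/7*(-107)*1/50 + sqrt(-5456 + I*sqrt(6626)) = 107/350 + sqrt(-5456 + I*sqrt(6626))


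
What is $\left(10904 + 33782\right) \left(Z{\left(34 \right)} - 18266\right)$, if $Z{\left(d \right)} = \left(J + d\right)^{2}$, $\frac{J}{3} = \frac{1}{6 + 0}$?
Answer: $- \frac{1526093929}{2} \approx -7.6305 \cdot 10^{8}$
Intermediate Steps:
$J = \frac{1}{2}$ ($J = \frac{3}{6 + 0} = \frac{3}{6} = 3 \cdot \frac{1}{6} = \frac{1}{2} \approx 0.5$)
$Z{\left(d \right)} = \left(\frac{1}{2} + d\right)^{2}$
$\left(10904 + 33782\right) \left(Z{\left(34 \right)} - 18266\right) = \left(10904 + 33782\right) \left(\frac{\left(1 + 2 \cdot 34\right)^{2}}{4} - 18266\right) = 44686 \left(\frac{\left(1 + 68\right)^{2}}{4} - 18266\right) = 44686 \left(\frac{69^{2}}{4} - 18266\right) = 44686 \left(\frac{1}{4} \cdot 4761 - 18266\right) = 44686 \left(\frac{4761}{4} - 18266\right) = 44686 \left(- \frac{68303}{4}\right) = - \frac{1526093929}{2}$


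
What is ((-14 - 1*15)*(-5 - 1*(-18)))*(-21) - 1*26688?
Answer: -18771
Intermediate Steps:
((-14 - 1*15)*(-5 - 1*(-18)))*(-21) - 1*26688 = ((-14 - 15)*(-5 + 18))*(-21) - 26688 = -29*13*(-21) - 26688 = -377*(-21) - 26688 = 7917 - 26688 = -18771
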